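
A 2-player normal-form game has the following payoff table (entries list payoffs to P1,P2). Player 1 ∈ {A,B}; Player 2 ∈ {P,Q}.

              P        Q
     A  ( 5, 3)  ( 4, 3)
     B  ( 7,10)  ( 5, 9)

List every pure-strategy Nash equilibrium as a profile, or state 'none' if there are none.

(A,P): not NE [P1→B gives 7>5]
(A,Q): not NE [P1→B gives 5>4]
(B,P): NE
(B,Q): not NE [P2→P gives 10>9]

Nash profiles: (B,P)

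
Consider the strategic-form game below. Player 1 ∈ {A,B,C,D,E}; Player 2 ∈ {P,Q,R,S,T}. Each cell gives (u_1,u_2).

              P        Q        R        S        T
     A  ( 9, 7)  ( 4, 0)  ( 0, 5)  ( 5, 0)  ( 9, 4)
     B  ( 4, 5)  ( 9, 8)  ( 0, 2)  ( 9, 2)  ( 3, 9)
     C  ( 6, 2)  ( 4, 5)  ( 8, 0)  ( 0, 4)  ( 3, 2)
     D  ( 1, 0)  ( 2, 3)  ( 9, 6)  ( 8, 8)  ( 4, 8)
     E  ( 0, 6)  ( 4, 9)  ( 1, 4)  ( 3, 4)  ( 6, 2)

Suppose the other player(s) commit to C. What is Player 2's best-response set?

argmax u_2 = {Q}

u_2(P vs C) = 2
u_2(Q vs C) = 5
u_2(R vs C) = 0
u_2(S vs C) = 4
u_2(T vs C) = 2
max payoff 5 at {Q}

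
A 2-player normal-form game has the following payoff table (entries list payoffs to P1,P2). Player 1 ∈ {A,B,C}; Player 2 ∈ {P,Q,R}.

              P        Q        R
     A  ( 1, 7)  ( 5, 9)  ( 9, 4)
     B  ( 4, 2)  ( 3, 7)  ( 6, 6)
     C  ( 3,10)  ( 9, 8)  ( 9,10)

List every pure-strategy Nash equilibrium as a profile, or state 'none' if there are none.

NE set: (C,R)

(A,P): not NE [P1→B gives 4>1; P2→Q gives 9>7]
(A,Q): not NE [P1→C gives 9>5]
(A,R): not NE [P2→Q gives 9>4]
(B,P): not NE [P2→Q gives 7>2]
(B,Q): not NE [P1→C gives 9>3]
(B,R): not NE [P1→C gives 9>6; P2→Q gives 7>6]
(C,P): not NE [P1→B gives 4>3]
(C,Q): not NE [P2→R gives 10>8]
(C,R): NE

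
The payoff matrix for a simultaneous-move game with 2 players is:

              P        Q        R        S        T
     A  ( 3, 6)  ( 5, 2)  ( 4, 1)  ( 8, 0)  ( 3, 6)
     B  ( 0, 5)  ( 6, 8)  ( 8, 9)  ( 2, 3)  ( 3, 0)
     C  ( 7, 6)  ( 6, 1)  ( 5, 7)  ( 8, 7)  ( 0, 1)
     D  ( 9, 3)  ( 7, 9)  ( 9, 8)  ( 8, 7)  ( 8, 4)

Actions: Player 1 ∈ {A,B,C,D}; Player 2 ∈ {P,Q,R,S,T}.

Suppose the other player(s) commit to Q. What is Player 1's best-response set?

BR_1 = {D}

u_1(A vs Q) = 5
u_1(B vs Q) = 6
u_1(C vs Q) = 6
u_1(D vs Q) = 7
max payoff 7 at {D}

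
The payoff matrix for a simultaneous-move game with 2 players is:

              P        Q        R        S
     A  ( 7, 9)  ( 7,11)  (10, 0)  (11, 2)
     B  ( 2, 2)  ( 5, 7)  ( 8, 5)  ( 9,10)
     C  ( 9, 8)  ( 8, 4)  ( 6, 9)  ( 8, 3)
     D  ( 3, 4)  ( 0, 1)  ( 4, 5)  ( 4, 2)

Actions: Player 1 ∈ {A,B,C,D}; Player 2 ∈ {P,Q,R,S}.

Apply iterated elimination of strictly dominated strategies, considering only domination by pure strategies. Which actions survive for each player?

Survivors P1:{A,C} P2:{P,Q,R}

P1 drop B (A beats it: P:7>2 Q:7>5 R:10>8 S:11>9)
P1 drop D (A beats it: P:7>3 Q:7>0 R:10>4 S:11>4)
P2 drop S (P beats it: A:9>2 C:8>3)
P1→{A,C} P2→{P,Q,R}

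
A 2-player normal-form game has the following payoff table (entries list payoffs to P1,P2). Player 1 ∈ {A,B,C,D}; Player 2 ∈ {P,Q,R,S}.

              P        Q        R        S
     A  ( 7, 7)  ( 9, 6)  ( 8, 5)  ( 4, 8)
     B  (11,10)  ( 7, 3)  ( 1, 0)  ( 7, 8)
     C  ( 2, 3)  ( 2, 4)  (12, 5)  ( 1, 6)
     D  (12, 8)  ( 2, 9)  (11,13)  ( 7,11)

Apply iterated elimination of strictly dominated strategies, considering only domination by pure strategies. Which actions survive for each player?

P2 drop Q (S beats it: A:8>6 B:8>3 C:6>4 D:11>9)
P1 drop A (D beats it: P:12>7 R:11>8 S:7>4)
P1→{B,C,D} P2→{P,R,S}

Remaining: P1:{B,C,D} P2:{P,R,S}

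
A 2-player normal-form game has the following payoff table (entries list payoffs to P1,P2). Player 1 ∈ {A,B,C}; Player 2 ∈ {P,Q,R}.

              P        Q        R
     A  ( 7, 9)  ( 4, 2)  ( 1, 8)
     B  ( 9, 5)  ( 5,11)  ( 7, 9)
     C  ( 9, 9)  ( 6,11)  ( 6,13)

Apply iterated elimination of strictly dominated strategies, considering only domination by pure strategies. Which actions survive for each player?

IESDS → P1:{B,C} P2:{Q,R}

P1 drop A (B beats it: P:9>7 Q:5>4 R:7>1)
P2 drop P (Q beats it: B:11>5 C:11>9)
P1→{B,C} P2→{Q,R}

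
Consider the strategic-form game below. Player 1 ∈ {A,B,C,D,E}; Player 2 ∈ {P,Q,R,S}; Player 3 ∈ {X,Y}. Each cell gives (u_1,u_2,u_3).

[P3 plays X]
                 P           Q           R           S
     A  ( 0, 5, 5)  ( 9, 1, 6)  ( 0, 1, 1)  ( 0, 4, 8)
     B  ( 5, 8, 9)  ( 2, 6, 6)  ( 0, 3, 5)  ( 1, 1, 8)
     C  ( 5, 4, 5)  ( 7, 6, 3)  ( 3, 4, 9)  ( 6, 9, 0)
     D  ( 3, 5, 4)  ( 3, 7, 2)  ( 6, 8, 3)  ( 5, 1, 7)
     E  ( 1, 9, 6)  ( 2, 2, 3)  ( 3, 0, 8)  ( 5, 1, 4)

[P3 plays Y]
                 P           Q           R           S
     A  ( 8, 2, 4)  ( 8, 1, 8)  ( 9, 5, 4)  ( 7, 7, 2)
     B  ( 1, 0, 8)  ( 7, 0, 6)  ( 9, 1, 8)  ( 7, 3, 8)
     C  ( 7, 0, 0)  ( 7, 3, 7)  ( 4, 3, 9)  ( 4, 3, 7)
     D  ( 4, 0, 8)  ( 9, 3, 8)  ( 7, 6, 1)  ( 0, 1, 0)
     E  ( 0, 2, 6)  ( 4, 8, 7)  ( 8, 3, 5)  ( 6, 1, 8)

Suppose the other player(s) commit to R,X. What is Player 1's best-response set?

u_1(A vs R,X) = 0
u_1(B vs R,X) = 0
u_1(C vs R,X) = 3
u_1(D vs R,X) = 6
u_1(E vs R,X) = 3
max payoff 6 at {D}

P1 best: {D}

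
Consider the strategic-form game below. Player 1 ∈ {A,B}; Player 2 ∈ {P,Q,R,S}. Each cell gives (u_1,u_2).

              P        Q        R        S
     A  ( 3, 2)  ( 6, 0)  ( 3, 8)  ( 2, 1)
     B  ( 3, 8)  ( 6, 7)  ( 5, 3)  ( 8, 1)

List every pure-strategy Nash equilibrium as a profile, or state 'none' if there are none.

(A,P): not NE [P2→R gives 8>2]
(A,Q): not NE [P2→R gives 8>0]
(A,R): not NE [P1→B gives 5>3]
(A,S): not NE [P1→B gives 8>2; P2→R gives 8>1]
(B,P): NE
(B,Q): not NE [P2→P gives 8>7]
(B,R): not NE [P2→P gives 8>3]
(B,S): not NE [P2→P gives 8>1]

NE set: (B,P)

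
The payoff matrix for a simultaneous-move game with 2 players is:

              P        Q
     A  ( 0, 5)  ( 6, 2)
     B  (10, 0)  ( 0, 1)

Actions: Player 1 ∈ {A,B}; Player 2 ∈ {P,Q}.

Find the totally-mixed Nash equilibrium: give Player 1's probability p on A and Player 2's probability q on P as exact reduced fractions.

P1 indiff ⇒ q·0+(1-q)·6 = q·10+(1-q)·0 ⇒ q(-10) = (1-q)(-6) ⇒ q = 3/8
P2 indiff ⇒ p·5+(1-p)·0 = p·2+(1-p)·1 ⇒ p(3) = (1-p)(1) ⇒ p = 1/4

(p,q) = (1/4, 3/8)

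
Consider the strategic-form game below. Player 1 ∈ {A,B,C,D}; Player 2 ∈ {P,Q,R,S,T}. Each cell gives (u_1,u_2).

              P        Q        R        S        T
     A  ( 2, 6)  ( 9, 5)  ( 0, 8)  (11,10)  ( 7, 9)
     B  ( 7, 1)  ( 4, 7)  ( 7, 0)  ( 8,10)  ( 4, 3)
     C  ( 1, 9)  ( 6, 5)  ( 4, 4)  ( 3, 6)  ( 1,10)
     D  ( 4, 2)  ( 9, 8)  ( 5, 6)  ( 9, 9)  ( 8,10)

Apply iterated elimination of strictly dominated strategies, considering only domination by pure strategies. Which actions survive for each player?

IESDS → P1:{A,D} P2:{S,T}

P1 drop C (D beats it: P:4>1 Q:9>6 R:5>4 S:9>3 T:8>1)
P2 drop P (S beats it: A:10>6 B:10>1 D:9>2)
P2 drop Q (S beats it: A:10>5 B:10>7 D:9>8)
P2 drop R (S beats it: A:10>8 B:10>0 D:9>6)
P1 drop B (A beats it: S:11>8 T:7>4)
P1→{A,D} P2→{S,T}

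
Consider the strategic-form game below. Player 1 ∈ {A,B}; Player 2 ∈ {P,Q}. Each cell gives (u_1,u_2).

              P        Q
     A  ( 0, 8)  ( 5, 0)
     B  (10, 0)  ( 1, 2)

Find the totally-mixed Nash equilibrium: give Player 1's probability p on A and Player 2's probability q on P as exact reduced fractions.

(p,q) = (1/5, 2/7)

P1 indiff ⇒ q·0+(1-q)·5 = q·10+(1-q)·1 ⇒ q(-10) = (1-q)(-4) ⇒ q = 2/7
P2 indiff ⇒ p·8+(1-p)·0 = p·0+(1-p)·2 ⇒ p(8) = (1-p)(2) ⇒ p = 1/5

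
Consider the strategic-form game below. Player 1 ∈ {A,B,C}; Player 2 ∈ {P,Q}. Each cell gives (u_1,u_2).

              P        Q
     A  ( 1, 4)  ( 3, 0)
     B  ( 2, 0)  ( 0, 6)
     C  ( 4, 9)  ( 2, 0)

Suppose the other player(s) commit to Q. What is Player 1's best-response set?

u_1(A vs Q) = 3
u_1(B vs Q) = 0
u_1(C vs Q) = 2
max payoff 3 at {A}

argmax u_1 = {A}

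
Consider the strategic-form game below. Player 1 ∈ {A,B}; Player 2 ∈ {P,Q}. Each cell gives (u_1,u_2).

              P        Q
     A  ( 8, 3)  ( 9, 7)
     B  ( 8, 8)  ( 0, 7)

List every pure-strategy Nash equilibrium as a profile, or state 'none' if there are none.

PSNE = {(A,Q), (B,P)}

(A,P): not NE [P2→Q gives 7>3]
(A,Q): NE
(B,P): NE
(B,Q): not NE [P1→A gives 9>0; P2→P gives 8>7]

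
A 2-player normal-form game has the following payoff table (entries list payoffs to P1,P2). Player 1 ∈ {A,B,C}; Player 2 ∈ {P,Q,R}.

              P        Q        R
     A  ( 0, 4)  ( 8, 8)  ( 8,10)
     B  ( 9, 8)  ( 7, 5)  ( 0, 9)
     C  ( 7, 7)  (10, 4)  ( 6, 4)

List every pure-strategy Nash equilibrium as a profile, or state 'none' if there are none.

NE set: (A,R)

(A,P): not NE [P1→B gives 9>0; P2→R gives 10>4]
(A,Q): not NE [P1→C gives 10>8; P2→R gives 10>8]
(A,R): NE
(B,P): not NE [P2→R gives 9>8]
(B,Q): not NE [P1→C gives 10>7; P2→R gives 9>5]
(B,R): not NE [P1→A gives 8>0]
(C,P): not NE [P1→B gives 9>7]
(C,Q): not NE [P2→P gives 7>4]
(C,R): not NE [P1→A gives 8>6; P2→P gives 7>4]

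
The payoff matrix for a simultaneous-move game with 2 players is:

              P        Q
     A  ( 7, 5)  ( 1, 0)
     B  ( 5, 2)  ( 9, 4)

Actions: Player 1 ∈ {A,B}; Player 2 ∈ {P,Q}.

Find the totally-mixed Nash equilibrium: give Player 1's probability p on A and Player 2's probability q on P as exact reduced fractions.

P1 indiff ⇒ q·7+(1-q)·1 = q·5+(1-q)·9 ⇒ q(2) = (1-q)(8) ⇒ q = 4/5
P2 indiff ⇒ p·5+(1-p)·2 = p·0+(1-p)·4 ⇒ p(5) = (1-p)(2) ⇒ p = 2/7

(p,q) = (2/7, 4/5)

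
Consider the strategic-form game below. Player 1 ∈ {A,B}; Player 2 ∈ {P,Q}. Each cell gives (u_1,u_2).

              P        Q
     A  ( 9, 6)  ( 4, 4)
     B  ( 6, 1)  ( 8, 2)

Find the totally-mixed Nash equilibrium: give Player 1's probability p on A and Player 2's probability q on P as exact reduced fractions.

p=1/3, q=4/7

P1 indiff ⇒ q·9+(1-q)·4 = q·6+(1-q)·8 ⇒ q(3) = (1-q)(4) ⇒ q = 4/7
P2 indiff ⇒ p·6+(1-p)·1 = p·4+(1-p)·2 ⇒ p(2) = (1-p)(1) ⇒ p = 1/3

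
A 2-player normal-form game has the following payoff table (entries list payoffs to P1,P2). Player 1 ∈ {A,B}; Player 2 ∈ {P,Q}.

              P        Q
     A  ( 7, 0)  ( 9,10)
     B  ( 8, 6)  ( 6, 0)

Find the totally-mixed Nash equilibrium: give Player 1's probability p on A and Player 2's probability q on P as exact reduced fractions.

p=3/8, q=3/4

P1 indiff ⇒ q·7+(1-q)·9 = q·8+(1-q)·6 ⇒ q(-1) = (1-q)(-3) ⇒ q = 3/4
P2 indiff ⇒ p·0+(1-p)·6 = p·10+(1-p)·0 ⇒ p(-10) = (1-p)(-6) ⇒ p = 3/8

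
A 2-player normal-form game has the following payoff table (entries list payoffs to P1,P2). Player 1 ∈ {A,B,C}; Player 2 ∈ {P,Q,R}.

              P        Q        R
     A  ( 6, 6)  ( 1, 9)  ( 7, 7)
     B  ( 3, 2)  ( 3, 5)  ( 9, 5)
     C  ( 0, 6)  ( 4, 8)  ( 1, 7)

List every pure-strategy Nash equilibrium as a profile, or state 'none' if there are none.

Nash profiles: (B,R), (C,Q)

(A,P): not NE [P2→Q gives 9>6]
(A,Q): not NE [P1→C gives 4>1]
(A,R): not NE [P1→B gives 9>7; P2→Q gives 9>7]
(B,P): not NE [P1→A gives 6>3; P2→R gives 5>2]
(B,Q): not NE [P1→C gives 4>3]
(B,R): NE
(C,P): not NE [P1→A gives 6>0; P2→Q gives 8>6]
(C,Q): NE
(C,R): not NE [P1→B gives 9>1; P2→Q gives 8>7]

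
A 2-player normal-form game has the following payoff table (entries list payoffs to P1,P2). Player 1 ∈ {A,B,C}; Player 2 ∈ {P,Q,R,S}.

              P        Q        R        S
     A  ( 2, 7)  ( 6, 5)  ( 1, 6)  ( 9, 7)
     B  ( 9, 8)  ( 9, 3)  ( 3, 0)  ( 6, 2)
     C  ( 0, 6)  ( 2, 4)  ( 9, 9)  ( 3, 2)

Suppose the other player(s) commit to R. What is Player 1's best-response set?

BR_1 = {C}

u_1(A vs R) = 1
u_1(B vs R) = 3
u_1(C vs R) = 9
max payoff 9 at {C}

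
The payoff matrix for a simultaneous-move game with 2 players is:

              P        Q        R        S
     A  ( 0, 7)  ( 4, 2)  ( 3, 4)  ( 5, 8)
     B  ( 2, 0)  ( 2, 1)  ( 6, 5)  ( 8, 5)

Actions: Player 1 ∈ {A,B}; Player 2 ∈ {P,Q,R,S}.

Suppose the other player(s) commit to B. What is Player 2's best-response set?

P2 best: {R,S}

u_2(P vs B) = 0
u_2(Q vs B) = 1
u_2(R vs B) = 5
u_2(S vs B) = 5
max payoff 5 at {R,S}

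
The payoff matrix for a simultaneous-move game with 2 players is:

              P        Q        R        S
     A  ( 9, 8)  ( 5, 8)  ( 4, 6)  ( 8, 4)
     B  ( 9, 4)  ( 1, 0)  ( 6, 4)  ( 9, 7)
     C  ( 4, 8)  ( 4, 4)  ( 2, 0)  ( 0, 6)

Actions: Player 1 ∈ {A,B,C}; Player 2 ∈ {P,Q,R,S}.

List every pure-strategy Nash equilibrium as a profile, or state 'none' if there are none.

(A,P): NE
(A,Q): NE
(A,R): not NE [P1→B gives 6>4; P2→Q gives 8>6]
(A,S): not NE [P1→B gives 9>8; P2→Q gives 8>4]
(B,P): not NE [P2→S gives 7>4]
(B,Q): not NE [P1→A gives 5>1; P2→S gives 7>0]
(B,R): not NE [P2→S gives 7>4]
(B,S): NE
(C,P): not NE [P1→B gives 9>4]
(C,Q): not NE [P1→A gives 5>4; P2→P gives 8>4]
(C,R): not NE [P1→B gives 6>2; P2→P gives 8>0]
(C,S): not NE [P1→B gives 9>0; P2→P gives 8>6]

NE set: (A,P), (A,Q), (B,S)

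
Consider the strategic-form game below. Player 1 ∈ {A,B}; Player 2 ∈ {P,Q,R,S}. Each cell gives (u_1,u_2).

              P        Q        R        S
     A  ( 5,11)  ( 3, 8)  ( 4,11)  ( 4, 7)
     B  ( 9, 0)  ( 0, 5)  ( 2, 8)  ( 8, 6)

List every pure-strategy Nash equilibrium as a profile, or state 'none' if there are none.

(A,P): not NE [P1→B gives 9>5]
(A,Q): not NE [P2→R gives 11>8]
(A,R): NE
(A,S): not NE [P1→B gives 8>4; P2→R gives 11>7]
(B,P): not NE [P2→R gives 8>0]
(B,Q): not NE [P1→A gives 3>0; P2→R gives 8>5]
(B,R): not NE [P1→A gives 4>2]
(B,S): not NE [P2→R gives 8>6]

Nash profiles: (A,R)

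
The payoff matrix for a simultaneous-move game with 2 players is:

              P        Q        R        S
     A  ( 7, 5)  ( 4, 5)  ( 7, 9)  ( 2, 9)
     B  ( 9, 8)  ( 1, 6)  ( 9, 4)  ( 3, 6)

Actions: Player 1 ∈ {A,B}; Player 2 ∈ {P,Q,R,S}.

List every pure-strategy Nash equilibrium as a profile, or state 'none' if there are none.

(A,P): not NE [P1→B gives 9>7; P2→S gives 9>5]
(A,Q): not NE [P2→S gives 9>5]
(A,R): not NE [P1→B gives 9>7]
(A,S): not NE [P1→B gives 3>2]
(B,P): NE
(B,Q): not NE [P1→A gives 4>1; P2→P gives 8>6]
(B,R): not NE [P2→P gives 8>4]
(B,S): not NE [P2→P gives 8>6]

PSNE = {(B,P)}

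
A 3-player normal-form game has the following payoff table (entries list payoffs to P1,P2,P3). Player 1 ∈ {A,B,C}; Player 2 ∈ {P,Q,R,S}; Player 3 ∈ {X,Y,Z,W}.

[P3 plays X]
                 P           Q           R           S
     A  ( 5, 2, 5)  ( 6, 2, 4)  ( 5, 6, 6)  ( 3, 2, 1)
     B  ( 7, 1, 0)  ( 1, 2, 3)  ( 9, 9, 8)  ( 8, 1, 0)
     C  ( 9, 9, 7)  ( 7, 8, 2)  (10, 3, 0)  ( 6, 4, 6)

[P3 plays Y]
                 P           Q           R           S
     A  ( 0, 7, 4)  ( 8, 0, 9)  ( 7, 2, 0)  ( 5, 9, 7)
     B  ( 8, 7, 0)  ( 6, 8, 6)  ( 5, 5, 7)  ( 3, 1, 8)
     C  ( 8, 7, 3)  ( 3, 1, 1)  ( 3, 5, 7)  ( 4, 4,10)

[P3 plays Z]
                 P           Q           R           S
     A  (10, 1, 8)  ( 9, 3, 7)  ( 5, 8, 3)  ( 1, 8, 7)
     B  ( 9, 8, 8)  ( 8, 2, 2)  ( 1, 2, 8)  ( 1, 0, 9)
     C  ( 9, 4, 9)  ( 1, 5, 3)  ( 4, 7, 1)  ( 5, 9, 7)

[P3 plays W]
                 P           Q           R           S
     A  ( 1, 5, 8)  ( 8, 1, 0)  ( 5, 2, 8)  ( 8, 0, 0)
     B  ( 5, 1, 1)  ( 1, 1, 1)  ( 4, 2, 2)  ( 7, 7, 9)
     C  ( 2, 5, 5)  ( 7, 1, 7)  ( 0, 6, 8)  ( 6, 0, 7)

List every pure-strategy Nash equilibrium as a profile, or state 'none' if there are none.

NE set: (A,S,Y)

(A,P,X): not NE [P1→C gives 9>5; P2→R gives 6>2; P3→W gives 8>5]
(A,P,Y): not NE [P1→C gives 8>0; P2→S gives 9>7; P3→W gives 8>4]
(A,P,Z): not NE [P2→S gives 8>1]
(A,P,W): not NE [P1→B gives 5>1]
(A,Q,X): not NE [P1→C gives 7>6; P2→R gives 6>2; P3→Y gives 9>4]
(A,Q,Y): not NE [P2→S gives 9>0]
(A,Q,Z): not NE [P2→S gives 8>3; P3→Y gives 9>7]
(A,Q,W): not NE [P2→P gives 5>1; P3→Y gives 9>0]
(A,R,X): not NE [P1→C gives 10>5; P3→W gives 8>6]
(A,R,Y): not NE [P2→S gives 9>2; P3→W gives 8>0]
(A,R,Z): not NE [P3→W gives 8>3]
(A,R,W): not NE [P2→P gives 5>2]
(A,S,X): not NE [P1→B gives 8>3; P2→R gives 6>2; P3→Z gives 7>1]
(A,S,Y): NE
(A,S,Z): not NE [P1→C gives 5>1]
(A,S,W): not NE [P2→P gives 5>0; P3→Z gives 7>0]
(B,P,X): not NE [P1→C gives 9>7; P2→R gives 9>1; P3→Z gives 8>0]
(B,P,Y): not NE [P2→Q gives 8>7; P3→Z gives 8>0]
(B,P,Z): not NE [P1→A gives 10>9]
(B,P,W): not NE [P2→S gives 7>1; P3→Z gives 8>1]
(B,Q,X): not NE [P1→C gives 7>1; P2→R gives 9>2; P3→Y gives 6>3]
(B,Q,Y): not NE [P1→A gives 8>6]
(B,Q,Z): not NE [P1→A gives 9>8; P2→P gives 8>2; P3→Y gives 6>2]
(B,Q,W): not NE [P1→A gives 8>1; P2→S gives 7>1; P3→Y gives 6>1]
(B,R,X): not NE [P1→C gives 10>9]
(B,R,Y): not NE [P1→A gives 7>5; P2→Q gives 8>5; P3→Z gives 8>7]
(B,R,Z): not NE [P1→A gives 5>1; P2→P gives 8>2]
(B,R,W): not NE [P1→A gives 5>4; P2→S gives 7>2; P3→Z gives 8>2]
(B,S,X): not NE [P2→R gives 9>1; P3→W gives 9>0]
(B,S,Y): not NE [P1→A gives 5>3; P2→Q gives 8>1; P3→W gives 9>8]
(B,S,Z): not NE [P1→C gives 5>1; P2→P gives 8>0]
(B,S,W): not NE [P1→A gives 8>7]
(C,P,X): not NE [P3→Z gives 9>7]
(C,P,Y): not NE [P3→Z gives 9>3]
(C,P,Z): not NE [P1→A gives 10>9; P2→S gives 9>4]
(C,P,W): not NE [P1→B gives 5>2; P2→R gives 6>5; P3→Z gives 9>5]
(C,Q,X): not NE [P2→P gives 9>8; P3→W gives 7>2]
(C,Q,Y): not NE [P1→A gives 8>3; P2→P gives 7>1; P3→W gives 7>1]
(C,Q,Z): not NE [P1→A gives 9>1; P2→S gives 9>5; P3→W gives 7>3]
(C,Q,W): not NE [P1→A gives 8>7; P2→R gives 6>1]
(C,R,X): not NE [P2→P gives 9>3; P3→W gives 8>0]
(C,R,Y): not NE [P1→A gives 7>3; P2→P gives 7>5; P3→W gives 8>7]
(C,R,Z): not NE [P1→A gives 5>4; P2→S gives 9>7; P3→W gives 8>1]
(C,R,W): not NE [P1→A gives 5>0]
(C,S,X): not NE [P1→B gives 8>6; P2→P gives 9>4; P3→Y gives 10>6]
(C,S,Y): not NE [P1→A gives 5>4; P2→P gives 7>4]
(C,S,Z): not NE [P3→Y gives 10>7]
(C,S,W): not NE [P1→A gives 8>6; P2→R gives 6>0; P3→Y gives 10>7]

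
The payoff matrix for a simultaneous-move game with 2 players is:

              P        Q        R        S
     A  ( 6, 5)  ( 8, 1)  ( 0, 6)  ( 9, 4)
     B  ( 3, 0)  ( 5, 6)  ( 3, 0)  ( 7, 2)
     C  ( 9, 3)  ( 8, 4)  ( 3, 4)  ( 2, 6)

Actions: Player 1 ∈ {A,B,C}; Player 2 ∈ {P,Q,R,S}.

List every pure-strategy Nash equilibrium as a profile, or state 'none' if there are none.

No pure NE.

(A,P): not NE [P1→C gives 9>6; P2→R gives 6>5]
(A,Q): not NE [P2→R gives 6>1]
(A,R): not NE [P1→C gives 3>0]
(A,S): not NE [P2→R gives 6>4]
(B,P): not NE [P1→C gives 9>3; P2→Q gives 6>0]
(B,Q): not NE [P1→C gives 8>5]
(B,R): not NE [P2→Q gives 6>0]
(B,S): not NE [P1→A gives 9>7; P2→Q gives 6>2]
(C,P): not NE [P2→S gives 6>3]
(C,Q): not NE [P2→S gives 6>4]
(C,R): not NE [P2→S gives 6>4]
(C,S): not NE [P1→A gives 9>2]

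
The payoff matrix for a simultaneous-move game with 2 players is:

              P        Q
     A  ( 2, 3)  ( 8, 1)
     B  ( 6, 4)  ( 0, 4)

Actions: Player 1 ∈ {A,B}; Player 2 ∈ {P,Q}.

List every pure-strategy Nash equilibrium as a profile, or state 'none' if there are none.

(A,P): not NE [P1→B gives 6>2]
(A,Q): not NE [P2→P gives 3>1]
(B,P): NE
(B,Q): not NE [P1→A gives 8>0]

NE set: (B,P)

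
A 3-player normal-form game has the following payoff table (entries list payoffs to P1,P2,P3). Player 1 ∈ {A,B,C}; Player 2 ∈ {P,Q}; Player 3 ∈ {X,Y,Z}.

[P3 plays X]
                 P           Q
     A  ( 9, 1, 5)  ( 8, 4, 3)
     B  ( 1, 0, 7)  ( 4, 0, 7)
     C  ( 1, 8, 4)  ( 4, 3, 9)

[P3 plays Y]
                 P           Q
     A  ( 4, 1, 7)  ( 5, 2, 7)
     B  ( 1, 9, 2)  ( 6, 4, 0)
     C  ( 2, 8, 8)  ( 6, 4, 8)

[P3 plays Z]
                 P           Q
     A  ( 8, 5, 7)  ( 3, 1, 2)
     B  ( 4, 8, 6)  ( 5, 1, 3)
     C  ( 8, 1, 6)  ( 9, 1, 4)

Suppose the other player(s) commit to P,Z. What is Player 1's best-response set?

u_1(A vs P,Z) = 8
u_1(B vs P,Z) = 4
u_1(C vs P,Z) = 8
max payoff 8 at {A,C}

P1 best: {A,C}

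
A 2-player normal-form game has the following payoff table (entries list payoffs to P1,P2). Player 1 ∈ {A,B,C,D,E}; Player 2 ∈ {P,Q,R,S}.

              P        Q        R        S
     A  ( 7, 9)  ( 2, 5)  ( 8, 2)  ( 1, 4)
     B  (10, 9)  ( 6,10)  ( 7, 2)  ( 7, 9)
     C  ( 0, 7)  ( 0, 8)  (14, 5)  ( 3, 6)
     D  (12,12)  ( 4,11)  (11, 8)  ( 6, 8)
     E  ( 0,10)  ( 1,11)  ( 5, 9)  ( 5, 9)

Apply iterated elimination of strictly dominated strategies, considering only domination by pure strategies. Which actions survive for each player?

Survivors P1:{B,D} P2:{P,Q}

P1 drop A (D beats it: P:12>7 Q:4>2 R:11>8 S:6>1)
P1 drop E (B beats it: P:10>0 Q:6>1 R:7>5 S:7>5)
P2 drop R (P beats it: B:9>2 C:7>5 D:12>8)
P1 drop C (B beats it: P:10>0 Q:6>0 S:7>3)
P2 drop S (Q beats it: B:10>9 D:11>8)
P1→{B,D} P2→{P,Q}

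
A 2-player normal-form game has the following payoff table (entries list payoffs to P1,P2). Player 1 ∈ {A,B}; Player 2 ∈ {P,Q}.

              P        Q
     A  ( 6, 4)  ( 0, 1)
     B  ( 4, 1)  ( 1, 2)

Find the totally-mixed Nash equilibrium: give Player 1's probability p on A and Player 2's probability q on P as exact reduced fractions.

P1 mixes 1/4 on A; P2 mixes 1/3 on P

P1 indiff ⇒ q·6+(1-q)·0 = q·4+(1-q)·1 ⇒ q(2) = (1-q)(1) ⇒ q = 1/3
P2 indiff ⇒ p·4+(1-p)·1 = p·1+(1-p)·2 ⇒ p(3) = (1-p)(1) ⇒ p = 1/4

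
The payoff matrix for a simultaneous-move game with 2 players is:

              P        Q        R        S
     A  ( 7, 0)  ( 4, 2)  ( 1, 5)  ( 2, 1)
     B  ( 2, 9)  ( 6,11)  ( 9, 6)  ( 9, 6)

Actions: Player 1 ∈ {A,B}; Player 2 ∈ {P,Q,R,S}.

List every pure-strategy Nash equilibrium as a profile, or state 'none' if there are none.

(A,P): not NE [P2→R gives 5>0]
(A,Q): not NE [P1→B gives 6>4; P2→R gives 5>2]
(A,R): not NE [P1→B gives 9>1]
(A,S): not NE [P1→B gives 9>2; P2→R gives 5>1]
(B,P): not NE [P1→A gives 7>2; P2→Q gives 11>9]
(B,Q): NE
(B,R): not NE [P2→Q gives 11>6]
(B,S): not NE [P2→Q gives 11>6]

NE set: (B,Q)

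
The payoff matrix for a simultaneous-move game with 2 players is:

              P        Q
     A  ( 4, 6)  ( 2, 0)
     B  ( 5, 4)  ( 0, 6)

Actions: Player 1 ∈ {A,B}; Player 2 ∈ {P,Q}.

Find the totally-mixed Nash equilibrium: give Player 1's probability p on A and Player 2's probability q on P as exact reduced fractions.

P1 indiff ⇒ q·4+(1-q)·2 = q·5+(1-q)·0 ⇒ q(-1) = (1-q)(-2) ⇒ q = 2/3
P2 indiff ⇒ p·6+(1-p)·4 = p·0+(1-p)·6 ⇒ p(6) = (1-p)(2) ⇒ p = 1/4

(p,q) = (1/4, 2/3)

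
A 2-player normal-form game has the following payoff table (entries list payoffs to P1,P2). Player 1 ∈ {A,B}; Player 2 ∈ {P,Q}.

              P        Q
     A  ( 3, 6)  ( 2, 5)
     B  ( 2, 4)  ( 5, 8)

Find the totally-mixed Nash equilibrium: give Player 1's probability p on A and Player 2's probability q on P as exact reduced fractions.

P1 indiff ⇒ q·3+(1-q)·2 = q·2+(1-q)·5 ⇒ q(1) = (1-q)(3) ⇒ q = 3/4
P2 indiff ⇒ p·6+(1-p)·4 = p·5+(1-p)·8 ⇒ p(1) = (1-p)(4) ⇒ p = 4/5

P1 mixes 4/5 on A; P2 mixes 3/4 on P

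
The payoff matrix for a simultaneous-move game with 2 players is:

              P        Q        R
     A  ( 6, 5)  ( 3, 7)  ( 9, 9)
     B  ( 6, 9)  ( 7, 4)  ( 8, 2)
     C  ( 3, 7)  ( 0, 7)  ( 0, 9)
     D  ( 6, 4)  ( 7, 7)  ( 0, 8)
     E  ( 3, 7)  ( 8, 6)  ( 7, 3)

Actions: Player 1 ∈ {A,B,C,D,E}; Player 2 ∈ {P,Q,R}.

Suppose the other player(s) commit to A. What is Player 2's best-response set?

P2 best: {R}

u_2(P vs A) = 5
u_2(Q vs A) = 7
u_2(R vs A) = 9
max payoff 9 at {R}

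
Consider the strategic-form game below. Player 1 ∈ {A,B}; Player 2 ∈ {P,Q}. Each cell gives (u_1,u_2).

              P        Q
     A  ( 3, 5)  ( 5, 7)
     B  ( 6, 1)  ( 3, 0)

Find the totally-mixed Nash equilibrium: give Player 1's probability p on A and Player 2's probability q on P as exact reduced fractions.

P1 indiff ⇒ q·3+(1-q)·5 = q·6+(1-q)·3 ⇒ q(-3) = (1-q)(-2) ⇒ q = 2/5
P2 indiff ⇒ p·5+(1-p)·1 = p·7+(1-p)·0 ⇒ p(-2) = (1-p)(-1) ⇒ p = 1/3

p=1/3, q=2/5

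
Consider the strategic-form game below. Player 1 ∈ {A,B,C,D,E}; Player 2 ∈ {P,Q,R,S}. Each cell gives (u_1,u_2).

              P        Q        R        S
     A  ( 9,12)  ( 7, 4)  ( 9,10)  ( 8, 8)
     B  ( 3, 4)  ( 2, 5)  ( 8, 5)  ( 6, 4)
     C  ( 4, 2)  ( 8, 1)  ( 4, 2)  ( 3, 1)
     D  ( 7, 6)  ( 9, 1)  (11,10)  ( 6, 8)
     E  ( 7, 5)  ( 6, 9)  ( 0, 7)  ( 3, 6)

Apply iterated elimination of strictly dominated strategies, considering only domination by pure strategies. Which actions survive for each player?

Remaining: P1:{A,D} P2:{P,R}

P1 drop B (A beats it: P:9>3 Q:7>2 R:9>8 S:8>6)
P1 drop C (D beats it: P:7>4 Q:9>8 R:11>4 S:6>3)
P1 drop E (A beats it: P:9>7 Q:7>6 R:9>0 S:8>3)
P2 drop Q (P beats it: A:12>4 D:6>1)
P2 drop S (R beats it: A:10>8 D:10>8)
P1→{A,D} P2→{P,R}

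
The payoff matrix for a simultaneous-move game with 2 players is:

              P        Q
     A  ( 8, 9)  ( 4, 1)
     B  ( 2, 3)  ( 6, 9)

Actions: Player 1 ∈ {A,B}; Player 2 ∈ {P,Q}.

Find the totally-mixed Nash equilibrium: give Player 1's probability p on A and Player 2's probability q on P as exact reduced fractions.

(p,q) = (3/7, 1/4)

P1 indiff ⇒ q·8+(1-q)·4 = q·2+(1-q)·6 ⇒ q(6) = (1-q)(2) ⇒ q = 1/4
P2 indiff ⇒ p·9+(1-p)·3 = p·1+(1-p)·9 ⇒ p(8) = (1-p)(6) ⇒ p = 3/7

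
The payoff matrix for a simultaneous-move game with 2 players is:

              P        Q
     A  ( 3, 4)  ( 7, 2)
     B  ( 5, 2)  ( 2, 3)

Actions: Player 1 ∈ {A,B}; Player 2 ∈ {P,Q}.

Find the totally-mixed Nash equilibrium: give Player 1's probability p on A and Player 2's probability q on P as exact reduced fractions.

P1 indiff ⇒ q·3+(1-q)·7 = q·5+(1-q)·2 ⇒ q(-2) = (1-q)(-5) ⇒ q = 5/7
P2 indiff ⇒ p·4+(1-p)·2 = p·2+(1-p)·3 ⇒ p(2) = (1-p)(1) ⇒ p = 1/3

P1 mixes 1/3 on A; P2 mixes 5/7 on P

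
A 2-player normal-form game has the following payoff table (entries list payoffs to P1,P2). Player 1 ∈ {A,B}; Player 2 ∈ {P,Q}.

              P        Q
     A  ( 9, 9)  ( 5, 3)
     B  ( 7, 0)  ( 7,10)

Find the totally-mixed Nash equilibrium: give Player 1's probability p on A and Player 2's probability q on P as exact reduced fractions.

P1 indiff ⇒ q·9+(1-q)·5 = q·7+(1-q)·7 ⇒ q(2) = (1-q)(2) ⇒ q = 1/2
P2 indiff ⇒ p·9+(1-p)·0 = p·3+(1-p)·10 ⇒ p(6) = (1-p)(10) ⇒ p = 5/8

p=5/8, q=1/2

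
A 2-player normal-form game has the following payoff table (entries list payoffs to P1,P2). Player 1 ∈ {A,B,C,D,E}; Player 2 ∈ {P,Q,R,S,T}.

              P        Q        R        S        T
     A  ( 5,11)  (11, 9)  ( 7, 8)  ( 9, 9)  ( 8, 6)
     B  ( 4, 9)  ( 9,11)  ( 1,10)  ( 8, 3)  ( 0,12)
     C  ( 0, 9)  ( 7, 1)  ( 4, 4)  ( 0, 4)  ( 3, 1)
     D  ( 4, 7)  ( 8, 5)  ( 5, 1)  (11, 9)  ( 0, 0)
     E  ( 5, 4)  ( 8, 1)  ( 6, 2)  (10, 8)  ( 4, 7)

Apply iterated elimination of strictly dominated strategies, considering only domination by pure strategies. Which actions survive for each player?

Remaining: P1:{A,D,E} P2:{P,S}

P1 drop B (A beats it: P:5>4 Q:11>9 R:7>1 S:9>8 T:8>0)
P1 drop C (A beats it: P:5>0 Q:11>7 R:7>4 S:9>0 T:8>3)
P2 drop Q (P beats it: A:11>9 D:7>5 E:4>1)
P2 drop R (P beats it: A:11>8 D:7>1 E:4>2)
P2 drop T (S beats it: A:9>6 D:9>0 E:8>7)
P1→{A,D,E} P2→{P,S}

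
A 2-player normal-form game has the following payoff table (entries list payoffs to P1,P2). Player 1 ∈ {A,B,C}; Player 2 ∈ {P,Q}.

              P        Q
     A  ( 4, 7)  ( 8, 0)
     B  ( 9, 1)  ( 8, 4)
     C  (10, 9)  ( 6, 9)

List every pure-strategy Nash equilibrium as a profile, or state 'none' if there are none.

(A,P): not NE [P1→C gives 10>4]
(A,Q): not NE [P2→P gives 7>0]
(B,P): not NE [P1→C gives 10>9; P2→Q gives 4>1]
(B,Q): NE
(C,P): NE
(C,Q): not NE [P1→B gives 8>6]

NE set: (B,Q), (C,P)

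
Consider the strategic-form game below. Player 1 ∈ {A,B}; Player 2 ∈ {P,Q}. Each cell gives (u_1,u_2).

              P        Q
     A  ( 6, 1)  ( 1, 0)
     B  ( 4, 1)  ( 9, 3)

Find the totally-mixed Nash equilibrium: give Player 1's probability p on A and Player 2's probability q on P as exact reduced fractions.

P1 indiff ⇒ q·6+(1-q)·1 = q·4+(1-q)·9 ⇒ q(2) = (1-q)(8) ⇒ q = 4/5
P2 indiff ⇒ p·1+(1-p)·1 = p·0+(1-p)·3 ⇒ p(1) = (1-p)(2) ⇒ p = 2/3

p=2/3, q=4/5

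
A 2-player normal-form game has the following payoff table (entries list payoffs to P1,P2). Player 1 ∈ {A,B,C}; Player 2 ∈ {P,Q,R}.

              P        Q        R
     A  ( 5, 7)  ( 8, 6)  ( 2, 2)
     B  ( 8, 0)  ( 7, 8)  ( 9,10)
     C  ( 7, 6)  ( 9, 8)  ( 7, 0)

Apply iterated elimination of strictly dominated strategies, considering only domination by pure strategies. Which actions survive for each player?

P1 drop A (C beats it: P:7>5 Q:9>8 R:7>2)
P2 drop P (Q beats it: B:8>0 C:8>6)
P1→{B,C} P2→{Q,R}

IESDS → P1:{B,C} P2:{Q,R}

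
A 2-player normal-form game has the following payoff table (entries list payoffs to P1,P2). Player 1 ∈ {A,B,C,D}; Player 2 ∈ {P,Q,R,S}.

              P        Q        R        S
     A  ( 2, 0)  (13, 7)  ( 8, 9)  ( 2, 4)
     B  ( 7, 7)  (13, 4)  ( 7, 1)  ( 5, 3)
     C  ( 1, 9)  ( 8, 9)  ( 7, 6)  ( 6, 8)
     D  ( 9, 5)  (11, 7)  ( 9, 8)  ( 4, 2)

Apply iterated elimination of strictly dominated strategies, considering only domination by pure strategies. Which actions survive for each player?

Survivors P1:{A,B,D} P2:{P,Q,R}

P2 drop S (Q beats it: A:7>4 B:4>3 C:9>8 D:7>2)
P1 drop C (A beats it: P:2>1 Q:13>8 R:8>7)
P1→{A,B,D} P2→{P,Q,R}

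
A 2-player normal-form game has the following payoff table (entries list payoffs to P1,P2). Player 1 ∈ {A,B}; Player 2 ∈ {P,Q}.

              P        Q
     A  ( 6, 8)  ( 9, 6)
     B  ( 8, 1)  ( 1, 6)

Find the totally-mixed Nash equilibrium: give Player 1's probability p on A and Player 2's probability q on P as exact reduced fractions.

P1 mixes 5/7 on A; P2 mixes 4/5 on P

P1 indiff ⇒ q·6+(1-q)·9 = q·8+(1-q)·1 ⇒ q(-2) = (1-q)(-8) ⇒ q = 4/5
P2 indiff ⇒ p·8+(1-p)·1 = p·6+(1-p)·6 ⇒ p(2) = (1-p)(5) ⇒ p = 5/7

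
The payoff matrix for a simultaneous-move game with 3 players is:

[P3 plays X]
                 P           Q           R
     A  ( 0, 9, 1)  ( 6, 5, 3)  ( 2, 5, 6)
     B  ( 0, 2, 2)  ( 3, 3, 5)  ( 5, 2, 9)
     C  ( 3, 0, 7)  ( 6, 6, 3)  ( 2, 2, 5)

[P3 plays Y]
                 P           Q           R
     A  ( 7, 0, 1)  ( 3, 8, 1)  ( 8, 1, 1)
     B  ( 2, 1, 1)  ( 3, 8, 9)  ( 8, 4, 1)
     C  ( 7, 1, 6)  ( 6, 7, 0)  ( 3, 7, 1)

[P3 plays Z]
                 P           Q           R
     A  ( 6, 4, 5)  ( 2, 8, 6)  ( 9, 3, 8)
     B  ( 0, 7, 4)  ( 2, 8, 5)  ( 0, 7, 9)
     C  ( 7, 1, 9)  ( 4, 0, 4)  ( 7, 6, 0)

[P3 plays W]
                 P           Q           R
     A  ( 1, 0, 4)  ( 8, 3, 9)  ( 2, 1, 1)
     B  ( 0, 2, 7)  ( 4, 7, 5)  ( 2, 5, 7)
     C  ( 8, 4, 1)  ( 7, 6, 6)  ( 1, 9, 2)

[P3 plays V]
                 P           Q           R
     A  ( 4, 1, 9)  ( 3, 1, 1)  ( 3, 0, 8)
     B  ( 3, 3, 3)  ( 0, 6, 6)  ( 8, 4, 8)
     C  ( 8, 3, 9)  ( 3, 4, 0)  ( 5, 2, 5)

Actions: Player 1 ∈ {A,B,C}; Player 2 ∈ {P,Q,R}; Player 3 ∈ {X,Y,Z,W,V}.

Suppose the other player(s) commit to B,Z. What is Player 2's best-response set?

u_2(P vs B,Z) = 7
u_2(Q vs B,Z) = 8
u_2(R vs B,Z) = 7
max payoff 8 at {Q}

P2 best: {Q}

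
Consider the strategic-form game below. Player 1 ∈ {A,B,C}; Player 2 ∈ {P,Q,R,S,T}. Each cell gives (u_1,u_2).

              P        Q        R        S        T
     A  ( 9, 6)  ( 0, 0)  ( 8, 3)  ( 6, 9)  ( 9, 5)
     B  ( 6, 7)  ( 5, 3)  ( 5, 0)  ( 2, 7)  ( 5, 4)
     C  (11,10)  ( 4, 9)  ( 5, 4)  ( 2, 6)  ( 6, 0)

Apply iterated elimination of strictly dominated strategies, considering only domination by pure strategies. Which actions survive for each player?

P2 drop Q (P beats it: A:6>0 B:7>3 C:10>9)
P1 drop B (A beats it: P:9>6 R:8>5 S:6>2 T:9>5)
P2 drop R (P beats it: A:6>3 C:10>4)
P2 drop T (P beats it: A:6>5 C:10>0)
P1→{A,C} P2→{P,S}

Remaining: P1:{A,C} P2:{P,S}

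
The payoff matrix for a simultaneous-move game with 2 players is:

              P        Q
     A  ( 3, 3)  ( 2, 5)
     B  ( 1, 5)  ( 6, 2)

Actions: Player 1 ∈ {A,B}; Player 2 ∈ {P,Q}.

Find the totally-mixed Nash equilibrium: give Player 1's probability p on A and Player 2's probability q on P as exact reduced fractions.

P1 indiff ⇒ q·3+(1-q)·2 = q·1+(1-q)·6 ⇒ q(2) = (1-q)(4) ⇒ q = 2/3
P2 indiff ⇒ p·3+(1-p)·5 = p·5+(1-p)·2 ⇒ p(-2) = (1-p)(-3) ⇒ p = 3/5

p=3/5, q=2/3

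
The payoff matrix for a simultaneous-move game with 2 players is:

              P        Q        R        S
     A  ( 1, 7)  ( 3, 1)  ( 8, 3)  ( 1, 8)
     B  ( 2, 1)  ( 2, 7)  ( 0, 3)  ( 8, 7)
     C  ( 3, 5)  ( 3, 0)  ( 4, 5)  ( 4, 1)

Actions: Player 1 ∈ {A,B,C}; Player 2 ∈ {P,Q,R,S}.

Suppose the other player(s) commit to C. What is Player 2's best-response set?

u_2(P vs C) = 5
u_2(Q vs C) = 0
u_2(R vs C) = 5
u_2(S vs C) = 1
max payoff 5 at {P,R}

P2 best: {P,R}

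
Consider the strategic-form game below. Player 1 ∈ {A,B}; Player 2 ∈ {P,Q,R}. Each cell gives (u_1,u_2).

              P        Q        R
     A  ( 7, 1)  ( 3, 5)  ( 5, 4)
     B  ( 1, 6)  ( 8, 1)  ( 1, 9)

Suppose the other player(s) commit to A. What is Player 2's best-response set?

P2 best: {Q}

u_2(P vs A) = 1
u_2(Q vs A) = 5
u_2(R vs A) = 4
max payoff 5 at {Q}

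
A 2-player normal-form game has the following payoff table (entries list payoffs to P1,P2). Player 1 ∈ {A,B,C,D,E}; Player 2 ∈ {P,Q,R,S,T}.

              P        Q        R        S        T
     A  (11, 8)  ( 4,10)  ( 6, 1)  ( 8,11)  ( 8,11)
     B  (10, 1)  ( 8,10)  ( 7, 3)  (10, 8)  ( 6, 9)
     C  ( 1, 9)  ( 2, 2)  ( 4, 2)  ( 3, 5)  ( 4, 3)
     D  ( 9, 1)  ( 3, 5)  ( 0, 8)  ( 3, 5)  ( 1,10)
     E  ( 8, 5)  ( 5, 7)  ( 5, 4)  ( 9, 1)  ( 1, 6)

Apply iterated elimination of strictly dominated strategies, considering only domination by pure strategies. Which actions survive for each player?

Survivors P1:{A,B} P2:{Q,S,T}

P1 drop C (A beats it: P:11>1 Q:4>2 R:6>4 S:8>3 T:8>4)
P1 drop D (A beats it: P:11>9 Q:4>3 R:6>0 S:8>3 T:8>1)
P1 drop E (B beats it: P:10>8 Q:8>5 R:7>5 S:10>9 T:6>1)
P2 drop P (Q beats it: A:10>8 B:10>1)
P2 drop R (Q beats it: A:10>1 B:10>3)
P1→{A,B} P2→{Q,S,T}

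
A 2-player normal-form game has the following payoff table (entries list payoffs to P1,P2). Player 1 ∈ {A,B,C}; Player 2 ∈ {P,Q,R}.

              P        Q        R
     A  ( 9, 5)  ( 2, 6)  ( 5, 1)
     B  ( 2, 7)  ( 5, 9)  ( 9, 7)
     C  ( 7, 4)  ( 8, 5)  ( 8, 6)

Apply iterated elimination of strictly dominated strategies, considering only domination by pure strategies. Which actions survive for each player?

IESDS → P1:{B,C} P2:{Q,R}

P2 drop P (Q beats it: A:6>5 B:9>7 C:5>4)
P1 drop A (B beats it: Q:5>2 R:9>5)
P1→{B,C} P2→{Q,R}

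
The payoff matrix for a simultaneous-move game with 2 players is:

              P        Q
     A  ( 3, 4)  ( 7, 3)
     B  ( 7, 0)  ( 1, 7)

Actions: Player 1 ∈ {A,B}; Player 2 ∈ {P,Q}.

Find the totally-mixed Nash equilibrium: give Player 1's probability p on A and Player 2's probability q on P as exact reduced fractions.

P1 indiff ⇒ q·3+(1-q)·7 = q·7+(1-q)·1 ⇒ q(-4) = (1-q)(-6) ⇒ q = 3/5
P2 indiff ⇒ p·4+(1-p)·0 = p·3+(1-p)·7 ⇒ p(1) = (1-p)(7) ⇒ p = 7/8

p=7/8, q=3/5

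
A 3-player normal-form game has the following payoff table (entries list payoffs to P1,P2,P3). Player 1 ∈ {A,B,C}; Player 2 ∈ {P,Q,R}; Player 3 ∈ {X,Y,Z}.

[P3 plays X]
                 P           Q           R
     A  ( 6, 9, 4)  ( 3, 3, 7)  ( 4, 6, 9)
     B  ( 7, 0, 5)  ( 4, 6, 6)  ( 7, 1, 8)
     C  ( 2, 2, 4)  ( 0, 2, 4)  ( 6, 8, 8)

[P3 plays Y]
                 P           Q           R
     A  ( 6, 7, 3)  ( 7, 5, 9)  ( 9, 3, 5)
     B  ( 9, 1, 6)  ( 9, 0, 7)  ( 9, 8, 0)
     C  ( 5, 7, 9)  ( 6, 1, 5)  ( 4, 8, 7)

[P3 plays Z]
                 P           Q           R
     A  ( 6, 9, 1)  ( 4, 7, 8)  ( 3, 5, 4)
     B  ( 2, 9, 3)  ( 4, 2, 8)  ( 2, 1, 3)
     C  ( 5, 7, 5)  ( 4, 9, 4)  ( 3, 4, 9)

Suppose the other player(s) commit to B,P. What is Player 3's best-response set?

P3 best: {Y}

u_3(X vs B,P) = 5
u_3(Y vs B,P) = 6
u_3(Z vs B,P) = 3
max payoff 6 at {Y}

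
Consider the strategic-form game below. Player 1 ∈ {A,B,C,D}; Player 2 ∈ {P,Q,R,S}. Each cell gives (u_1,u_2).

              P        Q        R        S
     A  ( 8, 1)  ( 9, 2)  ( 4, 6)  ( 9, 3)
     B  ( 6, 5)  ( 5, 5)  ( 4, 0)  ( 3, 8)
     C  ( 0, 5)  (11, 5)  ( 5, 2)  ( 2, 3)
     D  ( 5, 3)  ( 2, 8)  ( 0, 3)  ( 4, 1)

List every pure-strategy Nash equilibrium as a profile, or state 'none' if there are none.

PSNE = {(C,Q)}

(A,P): not NE [P2→R gives 6>1]
(A,Q): not NE [P1→C gives 11>9; P2→R gives 6>2]
(A,R): not NE [P1→C gives 5>4]
(A,S): not NE [P2→R gives 6>3]
(B,P): not NE [P1→A gives 8>6; P2→S gives 8>5]
(B,Q): not NE [P1→C gives 11>5; P2→S gives 8>5]
(B,R): not NE [P1→C gives 5>4; P2→S gives 8>0]
(B,S): not NE [P1→A gives 9>3]
(C,P): not NE [P1→A gives 8>0]
(C,Q): NE
(C,R): not NE [P2→Q gives 5>2]
(C,S): not NE [P1→A gives 9>2; P2→Q gives 5>3]
(D,P): not NE [P1→A gives 8>5; P2→Q gives 8>3]
(D,Q): not NE [P1→C gives 11>2]
(D,R): not NE [P1→C gives 5>0; P2→Q gives 8>3]
(D,S): not NE [P1→A gives 9>4; P2→Q gives 8>1]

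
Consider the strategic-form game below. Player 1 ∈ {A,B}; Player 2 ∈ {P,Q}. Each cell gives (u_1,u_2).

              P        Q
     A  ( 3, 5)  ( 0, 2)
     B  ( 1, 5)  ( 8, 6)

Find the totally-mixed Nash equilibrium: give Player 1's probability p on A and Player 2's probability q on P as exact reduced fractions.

(p,q) = (1/4, 4/5)

P1 indiff ⇒ q·3+(1-q)·0 = q·1+(1-q)·8 ⇒ q(2) = (1-q)(8) ⇒ q = 4/5
P2 indiff ⇒ p·5+(1-p)·5 = p·2+(1-p)·6 ⇒ p(3) = (1-p)(1) ⇒ p = 1/4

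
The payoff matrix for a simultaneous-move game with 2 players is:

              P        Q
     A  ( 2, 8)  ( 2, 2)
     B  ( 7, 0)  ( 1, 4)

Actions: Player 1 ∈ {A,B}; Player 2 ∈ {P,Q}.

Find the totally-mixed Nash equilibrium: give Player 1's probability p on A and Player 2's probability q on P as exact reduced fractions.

P1 indiff ⇒ q·2+(1-q)·2 = q·7+(1-q)·1 ⇒ q(-5) = (1-q)(-1) ⇒ q = 1/6
P2 indiff ⇒ p·8+(1-p)·0 = p·2+(1-p)·4 ⇒ p(6) = (1-p)(4) ⇒ p = 2/5

P1 mixes 2/5 on A; P2 mixes 1/6 on P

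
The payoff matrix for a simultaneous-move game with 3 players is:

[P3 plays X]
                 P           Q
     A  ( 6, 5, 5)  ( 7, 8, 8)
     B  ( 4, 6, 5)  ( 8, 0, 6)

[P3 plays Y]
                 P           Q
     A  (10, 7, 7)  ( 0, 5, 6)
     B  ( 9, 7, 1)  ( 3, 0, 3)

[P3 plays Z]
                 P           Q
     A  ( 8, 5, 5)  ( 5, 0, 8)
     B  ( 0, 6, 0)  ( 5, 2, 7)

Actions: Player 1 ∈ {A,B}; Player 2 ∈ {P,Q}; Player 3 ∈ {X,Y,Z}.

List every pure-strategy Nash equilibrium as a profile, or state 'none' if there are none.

Nash profiles: (A,P,Y)

(A,P,X): not NE [P2→Q gives 8>5; P3→Y gives 7>5]
(A,P,Y): NE
(A,P,Z): not NE [P3→Y gives 7>5]
(A,Q,X): not NE [P1→B gives 8>7]
(A,Q,Y): not NE [P1→B gives 3>0; P2→P gives 7>5; P3→Z gives 8>6]
(A,Q,Z): not NE [P2→P gives 5>0]
(B,P,X): not NE [P1→A gives 6>4]
(B,P,Y): not NE [P1→A gives 10>9; P3→X gives 5>1]
(B,P,Z): not NE [P1→A gives 8>0; P3→X gives 5>0]
(B,Q,X): not NE [P2→P gives 6>0; P3→Z gives 7>6]
(B,Q,Y): not NE [P2→P gives 7>0; P3→Z gives 7>3]
(B,Q,Z): not NE [P2→P gives 6>2]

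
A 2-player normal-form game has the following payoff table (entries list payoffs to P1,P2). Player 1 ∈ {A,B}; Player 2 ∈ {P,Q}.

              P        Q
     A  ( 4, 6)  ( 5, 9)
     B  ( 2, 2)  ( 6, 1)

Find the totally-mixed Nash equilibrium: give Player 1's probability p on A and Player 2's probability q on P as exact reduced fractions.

P1 mixes 1/4 on A; P2 mixes 1/3 on P

P1 indiff ⇒ q·4+(1-q)·5 = q·2+(1-q)·6 ⇒ q(2) = (1-q)(1) ⇒ q = 1/3
P2 indiff ⇒ p·6+(1-p)·2 = p·9+(1-p)·1 ⇒ p(-3) = (1-p)(-1) ⇒ p = 1/4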